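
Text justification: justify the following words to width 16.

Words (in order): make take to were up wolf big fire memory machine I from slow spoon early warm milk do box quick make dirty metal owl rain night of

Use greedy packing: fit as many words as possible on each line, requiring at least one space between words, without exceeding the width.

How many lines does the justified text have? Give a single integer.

Line 1: ['make', 'take', 'to'] (min_width=12, slack=4)
Line 2: ['were', 'up', 'wolf', 'big'] (min_width=16, slack=0)
Line 3: ['fire', 'memory'] (min_width=11, slack=5)
Line 4: ['machine', 'I', 'from'] (min_width=14, slack=2)
Line 5: ['slow', 'spoon', 'early'] (min_width=16, slack=0)
Line 6: ['warm', 'milk', 'do', 'box'] (min_width=16, slack=0)
Line 7: ['quick', 'make', 'dirty'] (min_width=16, slack=0)
Line 8: ['metal', 'owl', 'rain'] (min_width=14, slack=2)
Line 9: ['night', 'of'] (min_width=8, slack=8)
Total lines: 9

Answer: 9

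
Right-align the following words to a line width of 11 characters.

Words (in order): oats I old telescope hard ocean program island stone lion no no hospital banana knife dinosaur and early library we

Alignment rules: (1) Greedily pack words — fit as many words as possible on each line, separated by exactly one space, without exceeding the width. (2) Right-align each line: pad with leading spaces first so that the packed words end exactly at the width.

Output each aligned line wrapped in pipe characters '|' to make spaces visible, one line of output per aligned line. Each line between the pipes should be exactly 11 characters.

Answer: | oats I old|
|  telescope|
| hard ocean|
|    program|
|     island|
| stone lion|
|      no no|
|   hospital|
|     banana|
|      knife|
|   dinosaur|
|  and early|
| library we|

Derivation:
Line 1: ['oats', 'I', 'old'] (min_width=10, slack=1)
Line 2: ['telescope'] (min_width=9, slack=2)
Line 3: ['hard', 'ocean'] (min_width=10, slack=1)
Line 4: ['program'] (min_width=7, slack=4)
Line 5: ['island'] (min_width=6, slack=5)
Line 6: ['stone', 'lion'] (min_width=10, slack=1)
Line 7: ['no', 'no'] (min_width=5, slack=6)
Line 8: ['hospital'] (min_width=8, slack=3)
Line 9: ['banana'] (min_width=6, slack=5)
Line 10: ['knife'] (min_width=5, slack=6)
Line 11: ['dinosaur'] (min_width=8, slack=3)
Line 12: ['and', 'early'] (min_width=9, slack=2)
Line 13: ['library', 'we'] (min_width=10, slack=1)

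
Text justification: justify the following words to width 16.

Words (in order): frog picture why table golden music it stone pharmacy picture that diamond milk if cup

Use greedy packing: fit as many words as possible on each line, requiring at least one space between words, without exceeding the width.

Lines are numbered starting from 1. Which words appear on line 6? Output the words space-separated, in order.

Answer: milk if cup

Derivation:
Line 1: ['frog', 'picture', 'why'] (min_width=16, slack=0)
Line 2: ['table', 'golden'] (min_width=12, slack=4)
Line 3: ['music', 'it', 'stone'] (min_width=14, slack=2)
Line 4: ['pharmacy', 'picture'] (min_width=16, slack=0)
Line 5: ['that', 'diamond'] (min_width=12, slack=4)
Line 6: ['milk', 'if', 'cup'] (min_width=11, slack=5)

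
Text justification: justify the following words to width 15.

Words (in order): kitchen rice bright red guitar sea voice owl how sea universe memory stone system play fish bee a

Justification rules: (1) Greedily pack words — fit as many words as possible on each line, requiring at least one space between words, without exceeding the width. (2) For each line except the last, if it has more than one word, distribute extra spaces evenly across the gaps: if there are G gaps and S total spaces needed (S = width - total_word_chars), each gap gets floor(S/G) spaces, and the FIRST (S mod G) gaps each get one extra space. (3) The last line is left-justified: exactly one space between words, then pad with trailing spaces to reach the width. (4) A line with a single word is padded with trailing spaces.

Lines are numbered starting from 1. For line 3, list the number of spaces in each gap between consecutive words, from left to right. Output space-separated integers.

Line 1: ['kitchen', 'rice'] (min_width=12, slack=3)
Line 2: ['bright', 'red'] (min_width=10, slack=5)
Line 3: ['guitar', 'sea'] (min_width=10, slack=5)
Line 4: ['voice', 'owl', 'how'] (min_width=13, slack=2)
Line 5: ['sea', 'universe'] (min_width=12, slack=3)
Line 6: ['memory', 'stone'] (min_width=12, slack=3)
Line 7: ['system', 'play'] (min_width=11, slack=4)
Line 8: ['fish', 'bee', 'a'] (min_width=10, slack=5)

Answer: 6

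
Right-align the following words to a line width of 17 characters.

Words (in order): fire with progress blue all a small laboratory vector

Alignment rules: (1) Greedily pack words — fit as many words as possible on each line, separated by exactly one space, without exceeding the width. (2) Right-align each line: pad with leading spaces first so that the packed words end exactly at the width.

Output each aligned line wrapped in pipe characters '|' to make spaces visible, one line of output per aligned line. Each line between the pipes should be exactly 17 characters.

Line 1: ['fire', 'with'] (min_width=9, slack=8)
Line 2: ['progress', 'blue', 'all'] (min_width=17, slack=0)
Line 3: ['a', 'small'] (min_width=7, slack=10)
Line 4: ['laboratory', 'vector'] (min_width=17, slack=0)

Answer: |        fire with|
|progress blue all|
|          a small|
|laboratory vector|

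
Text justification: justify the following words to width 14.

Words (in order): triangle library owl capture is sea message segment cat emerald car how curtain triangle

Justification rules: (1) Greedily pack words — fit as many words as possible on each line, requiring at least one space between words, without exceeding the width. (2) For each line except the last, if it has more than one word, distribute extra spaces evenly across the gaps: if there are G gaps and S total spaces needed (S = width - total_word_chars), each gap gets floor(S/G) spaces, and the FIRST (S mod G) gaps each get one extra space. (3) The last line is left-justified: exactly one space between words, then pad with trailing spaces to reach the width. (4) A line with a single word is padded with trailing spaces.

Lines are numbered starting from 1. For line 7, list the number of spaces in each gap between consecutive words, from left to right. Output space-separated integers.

Line 1: ['triangle'] (min_width=8, slack=6)
Line 2: ['library', 'owl'] (min_width=11, slack=3)
Line 3: ['capture', 'is', 'sea'] (min_width=14, slack=0)
Line 4: ['message'] (min_width=7, slack=7)
Line 5: ['segment', 'cat'] (min_width=11, slack=3)
Line 6: ['emerald', 'car'] (min_width=11, slack=3)
Line 7: ['how', 'curtain'] (min_width=11, slack=3)
Line 8: ['triangle'] (min_width=8, slack=6)

Answer: 4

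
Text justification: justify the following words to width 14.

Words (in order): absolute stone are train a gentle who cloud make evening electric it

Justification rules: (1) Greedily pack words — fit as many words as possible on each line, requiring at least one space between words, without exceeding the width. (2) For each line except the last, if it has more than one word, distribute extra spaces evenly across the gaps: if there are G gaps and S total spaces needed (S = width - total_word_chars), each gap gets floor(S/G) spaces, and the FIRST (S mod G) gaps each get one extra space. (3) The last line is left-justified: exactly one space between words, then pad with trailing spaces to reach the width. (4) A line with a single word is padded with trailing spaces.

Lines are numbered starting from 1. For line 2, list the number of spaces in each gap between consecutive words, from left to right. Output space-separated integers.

Answer: 3 2

Derivation:
Line 1: ['absolute', 'stone'] (min_width=14, slack=0)
Line 2: ['are', 'train', 'a'] (min_width=11, slack=3)
Line 3: ['gentle', 'who'] (min_width=10, slack=4)
Line 4: ['cloud', 'make'] (min_width=10, slack=4)
Line 5: ['evening'] (min_width=7, slack=7)
Line 6: ['electric', 'it'] (min_width=11, slack=3)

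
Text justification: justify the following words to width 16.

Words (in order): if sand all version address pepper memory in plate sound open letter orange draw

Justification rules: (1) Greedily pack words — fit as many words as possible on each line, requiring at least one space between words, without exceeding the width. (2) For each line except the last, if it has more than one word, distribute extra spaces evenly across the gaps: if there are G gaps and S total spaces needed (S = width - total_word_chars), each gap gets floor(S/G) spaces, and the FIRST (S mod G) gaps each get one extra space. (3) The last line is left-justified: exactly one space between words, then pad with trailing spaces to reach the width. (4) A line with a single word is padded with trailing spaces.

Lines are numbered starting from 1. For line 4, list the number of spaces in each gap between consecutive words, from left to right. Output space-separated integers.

Answer: 1 1

Derivation:
Line 1: ['if', 'sand', 'all'] (min_width=11, slack=5)
Line 2: ['version', 'address'] (min_width=15, slack=1)
Line 3: ['pepper', 'memory', 'in'] (min_width=16, slack=0)
Line 4: ['plate', 'sound', 'open'] (min_width=16, slack=0)
Line 5: ['letter', 'orange'] (min_width=13, slack=3)
Line 6: ['draw'] (min_width=4, slack=12)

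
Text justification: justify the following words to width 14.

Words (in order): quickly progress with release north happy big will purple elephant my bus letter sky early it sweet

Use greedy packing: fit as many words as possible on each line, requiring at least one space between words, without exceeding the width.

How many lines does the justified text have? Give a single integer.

Line 1: ['quickly'] (min_width=7, slack=7)
Line 2: ['progress', 'with'] (min_width=13, slack=1)
Line 3: ['release', 'north'] (min_width=13, slack=1)
Line 4: ['happy', 'big', 'will'] (min_width=14, slack=0)
Line 5: ['purple'] (min_width=6, slack=8)
Line 6: ['elephant', 'my'] (min_width=11, slack=3)
Line 7: ['bus', 'letter', 'sky'] (min_width=14, slack=0)
Line 8: ['early', 'it', 'sweet'] (min_width=14, slack=0)
Total lines: 8

Answer: 8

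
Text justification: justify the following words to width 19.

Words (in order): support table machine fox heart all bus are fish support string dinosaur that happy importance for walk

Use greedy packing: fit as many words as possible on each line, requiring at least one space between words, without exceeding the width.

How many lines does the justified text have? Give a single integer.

Line 1: ['support', 'table'] (min_width=13, slack=6)
Line 2: ['machine', 'fox', 'heart'] (min_width=17, slack=2)
Line 3: ['all', 'bus', 'are', 'fish'] (min_width=16, slack=3)
Line 4: ['support', 'string'] (min_width=14, slack=5)
Line 5: ['dinosaur', 'that', 'happy'] (min_width=19, slack=0)
Line 6: ['importance', 'for', 'walk'] (min_width=19, slack=0)
Total lines: 6

Answer: 6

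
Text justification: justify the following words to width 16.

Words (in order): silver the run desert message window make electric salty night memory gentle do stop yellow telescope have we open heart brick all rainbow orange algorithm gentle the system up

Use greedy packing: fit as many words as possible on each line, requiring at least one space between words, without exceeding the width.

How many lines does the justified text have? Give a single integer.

Answer: 12

Derivation:
Line 1: ['silver', 'the', 'run'] (min_width=14, slack=2)
Line 2: ['desert', 'message'] (min_width=14, slack=2)
Line 3: ['window', 'make'] (min_width=11, slack=5)
Line 4: ['electric', 'salty'] (min_width=14, slack=2)
Line 5: ['night', 'memory'] (min_width=12, slack=4)
Line 6: ['gentle', 'do', 'stop'] (min_width=14, slack=2)
Line 7: ['yellow', 'telescope'] (min_width=16, slack=0)
Line 8: ['have', 'we', 'open'] (min_width=12, slack=4)
Line 9: ['heart', 'brick', 'all'] (min_width=15, slack=1)
Line 10: ['rainbow', 'orange'] (min_width=14, slack=2)
Line 11: ['algorithm', 'gentle'] (min_width=16, slack=0)
Line 12: ['the', 'system', 'up'] (min_width=13, slack=3)
Total lines: 12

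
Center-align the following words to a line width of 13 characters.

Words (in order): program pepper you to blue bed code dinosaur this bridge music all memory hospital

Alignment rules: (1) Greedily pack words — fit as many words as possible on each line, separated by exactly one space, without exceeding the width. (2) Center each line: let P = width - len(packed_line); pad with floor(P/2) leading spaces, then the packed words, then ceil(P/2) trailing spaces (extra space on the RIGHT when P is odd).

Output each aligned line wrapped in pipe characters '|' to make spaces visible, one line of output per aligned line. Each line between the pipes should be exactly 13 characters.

Line 1: ['program'] (min_width=7, slack=6)
Line 2: ['pepper', 'you', 'to'] (min_width=13, slack=0)
Line 3: ['blue', 'bed', 'code'] (min_width=13, slack=0)
Line 4: ['dinosaur', 'this'] (min_width=13, slack=0)
Line 5: ['bridge', 'music'] (min_width=12, slack=1)
Line 6: ['all', 'memory'] (min_width=10, slack=3)
Line 7: ['hospital'] (min_width=8, slack=5)

Answer: |   program   |
|pepper you to|
|blue bed code|
|dinosaur this|
|bridge music |
| all memory  |
|  hospital   |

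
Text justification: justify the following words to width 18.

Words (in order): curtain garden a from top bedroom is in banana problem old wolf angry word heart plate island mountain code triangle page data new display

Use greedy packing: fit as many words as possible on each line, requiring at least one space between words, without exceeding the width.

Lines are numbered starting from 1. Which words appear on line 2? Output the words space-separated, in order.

Line 1: ['curtain', 'garden', 'a'] (min_width=16, slack=2)
Line 2: ['from', 'top', 'bedroom'] (min_width=16, slack=2)
Line 3: ['is', 'in', 'banana'] (min_width=12, slack=6)
Line 4: ['problem', 'old', 'wolf'] (min_width=16, slack=2)
Line 5: ['angry', 'word', 'heart'] (min_width=16, slack=2)
Line 6: ['plate', 'island'] (min_width=12, slack=6)
Line 7: ['mountain', 'code'] (min_width=13, slack=5)
Line 8: ['triangle', 'page', 'data'] (min_width=18, slack=0)
Line 9: ['new', 'display'] (min_width=11, slack=7)

Answer: from top bedroom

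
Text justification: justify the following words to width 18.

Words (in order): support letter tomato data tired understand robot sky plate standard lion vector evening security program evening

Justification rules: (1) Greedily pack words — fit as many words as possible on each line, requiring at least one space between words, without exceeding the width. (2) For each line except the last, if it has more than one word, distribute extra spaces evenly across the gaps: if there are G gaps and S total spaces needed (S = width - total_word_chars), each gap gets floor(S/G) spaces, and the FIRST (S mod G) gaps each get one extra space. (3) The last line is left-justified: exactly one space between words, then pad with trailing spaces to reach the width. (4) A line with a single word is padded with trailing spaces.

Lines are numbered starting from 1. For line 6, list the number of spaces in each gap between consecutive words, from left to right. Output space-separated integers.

Line 1: ['support', 'letter'] (min_width=14, slack=4)
Line 2: ['tomato', 'data', 'tired'] (min_width=17, slack=1)
Line 3: ['understand', 'robot'] (min_width=16, slack=2)
Line 4: ['sky', 'plate', 'standard'] (min_width=18, slack=0)
Line 5: ['lion', 'vector'] (min_width=11, slack=7)
Line 6: ['evening', 'security'] (min_width=16, slack=2)
Line 7: ['program', 'evening'] (min_width=15, slack=3)

Answer: 3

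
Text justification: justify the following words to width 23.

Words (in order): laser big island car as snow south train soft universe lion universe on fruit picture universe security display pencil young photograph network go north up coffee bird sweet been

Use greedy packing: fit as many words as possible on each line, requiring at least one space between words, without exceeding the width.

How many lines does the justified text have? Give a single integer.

Answer: 9

Derivation:
Line 1: ['laser', 'big', 'island', 'car', 'as'] (min_width=23, slack=0)
Line 2: ['snow', 'south', 'train', 'soft'] (min_width=21, slack=2)
Line 3: ['universe', 'lion', 'universe'] (min_width=22, slack=1)
Line 4: ['on', 'fruit', 'picture'] (min_width=16, slack=7)
Line 5: ['universe', 'security'] (min_width=17, slack=6)
Line 6: ['display', 'pencil', 'young'] (min_width=20, slack=3)
Line 7: ['photograph', 'network', 'go'] (min_width=21, slack=2)
Line 8: ['north', 'up', 'coffee', 'bird'] (min_width=20, slack=3)
Line 9: ['sweet', 'been'] (min_width=10, slack=13)
Total lines: 9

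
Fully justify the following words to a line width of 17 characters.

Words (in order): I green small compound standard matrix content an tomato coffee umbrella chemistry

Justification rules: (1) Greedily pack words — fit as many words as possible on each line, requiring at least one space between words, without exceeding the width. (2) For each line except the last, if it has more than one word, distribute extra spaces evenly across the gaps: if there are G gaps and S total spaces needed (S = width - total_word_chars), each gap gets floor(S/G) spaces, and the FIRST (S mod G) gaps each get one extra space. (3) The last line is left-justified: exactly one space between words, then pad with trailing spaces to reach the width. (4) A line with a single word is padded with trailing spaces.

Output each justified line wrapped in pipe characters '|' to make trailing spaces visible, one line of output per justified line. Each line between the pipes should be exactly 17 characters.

Answer: |I   green   small|
|compound standard|
|matrix content an|
|tomato     coffee|
|umbrella         |
|chemistry        |

Derivation:
Line 1: ['I', 'green', 'small'] (min_width=13, slack=4)
Line 2: ['compound', 'standard'] (min_width=17, slack=0)
Line 3: ['matrix', 'content', 'an'] (min_width=17, slack=0)
Line 4: ['tomato', 'coffee'] (min_width=13, slack=4)
Line 5: ['umbrella'] (min_width=8, slack=9)
Line 6: ['chemistry'] (min_width=9, slack=8)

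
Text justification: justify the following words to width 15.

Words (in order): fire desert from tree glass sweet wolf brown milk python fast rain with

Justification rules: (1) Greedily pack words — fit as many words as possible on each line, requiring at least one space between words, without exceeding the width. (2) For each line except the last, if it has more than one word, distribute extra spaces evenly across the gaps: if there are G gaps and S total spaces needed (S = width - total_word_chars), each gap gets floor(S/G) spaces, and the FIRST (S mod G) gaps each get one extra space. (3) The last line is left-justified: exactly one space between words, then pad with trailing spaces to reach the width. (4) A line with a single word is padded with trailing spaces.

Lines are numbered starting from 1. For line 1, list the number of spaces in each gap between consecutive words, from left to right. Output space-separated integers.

Line 1: ['fire', 'desert'] (min_width=11, slack=4)
Line 2: ['from', 'tree', 'glass'] (min_width=15, slack=0)
Line 3: ['sweet', 'wolf'] (min_width=10, slack=5)
Line 4: ['brown', 'milk'] (min_width=10, slack=5)
Line 5: ['python', 'fast'] (min_width=11, slack=4)
Line 6: ['rain', 'with'] (min_width=9, slack=6)

Answer: 5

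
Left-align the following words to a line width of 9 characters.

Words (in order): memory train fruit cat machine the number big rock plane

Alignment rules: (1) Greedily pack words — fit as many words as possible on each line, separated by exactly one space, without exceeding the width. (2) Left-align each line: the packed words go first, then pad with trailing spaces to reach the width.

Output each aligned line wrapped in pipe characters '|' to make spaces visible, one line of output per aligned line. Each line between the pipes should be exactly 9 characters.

Answer: |memory   |
|train    |
|fruit cat|
|machine  |
|the      |
|number   |
|big rock |
|plane    |

Derivation:
Line 1: ['memory'] (min_width=6, slack=3)
Line 2: ['train'] (min_width=5, slack=4)
Line 3: ['fruit', 'cat'] (min_width=9, slack=0)
Line 4: ['machine'] (min_width=7, slack=2)
Line 5: ['the'] (min_width=3, slack=6)
Line 6: ['number'] (min_width=6, slack=3)
Line 7: ['big', 'rock'] (min_width=8, slack=1)
Line 8: ['plane'] (min_width=5, slack=4)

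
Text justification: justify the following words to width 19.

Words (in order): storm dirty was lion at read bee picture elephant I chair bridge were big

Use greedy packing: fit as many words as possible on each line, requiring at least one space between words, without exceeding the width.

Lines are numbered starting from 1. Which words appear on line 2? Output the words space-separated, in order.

Answer: lion at read bee

Derivation:
Line 1: ['storm', 'dirty', 'was'] (min_width=15, slack=4)
Line 2: ['lion', 'at', 'read', 'bee'] (min_width=16, slack=3)
Line 3: ['picture', 'elephant', 'I'] (min_width=18, slack=1)
Line 4: ['chair', 'bridge', 'were'] (min_width=17, slack=2)
Line 5: ['big'] (min_width=3, slack=16)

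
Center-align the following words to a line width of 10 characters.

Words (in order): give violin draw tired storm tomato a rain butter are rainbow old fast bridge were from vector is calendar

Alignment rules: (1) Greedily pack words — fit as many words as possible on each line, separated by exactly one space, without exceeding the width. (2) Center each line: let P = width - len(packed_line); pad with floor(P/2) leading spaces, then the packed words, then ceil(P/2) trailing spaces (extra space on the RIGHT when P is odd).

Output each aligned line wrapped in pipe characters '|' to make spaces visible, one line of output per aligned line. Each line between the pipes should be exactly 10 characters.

Line 1: ['give'] (min_width=4, slack=6)
Line 2: ['violin'] (min_width=6, slack=4)
Line 3: ['draw', 'tired'] (min_width=10, slack=0)
Line 4: ['storm'] (min_width=5, slack=5)
Line 5: ['tomato', 'a'] (min_width=8, slack=2)
Line 6: ['rain'] (min_width=4, slack=6)
Line 7: ['butter', 'are'] (min_width=10, slack=0)
Line 8: ['rainbow'] (min_width=7, slack=3)
Line 9: ['old', 'fast'] (min_width=8, slack=2)
Line 10: ['bridge'] (min_width=6, slack=4)
Line 11: ['were', 'from'] (min_width=9, slack=1)
Line 12: ['vector', 'is'] (min_width=9, slack=1)
Line 13: ['calendar'] (min_width=8, slack=2)

Answer: |   give   |
|  violin  |
|draw tired|
|  storm   |
| tomato a |
|   rain   |
|butter are|
| rainbow  |
| old fast |
|  bridge  |
|were from |
|vector is |
| calendar |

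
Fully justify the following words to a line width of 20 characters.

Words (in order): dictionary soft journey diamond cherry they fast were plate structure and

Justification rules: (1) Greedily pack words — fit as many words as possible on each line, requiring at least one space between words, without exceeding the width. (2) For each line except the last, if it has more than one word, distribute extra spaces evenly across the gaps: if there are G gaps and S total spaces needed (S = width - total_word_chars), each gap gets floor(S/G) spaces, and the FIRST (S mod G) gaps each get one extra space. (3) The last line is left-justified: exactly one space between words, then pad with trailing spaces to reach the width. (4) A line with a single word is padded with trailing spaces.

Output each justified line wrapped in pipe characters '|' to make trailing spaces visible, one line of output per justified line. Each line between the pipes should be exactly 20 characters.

Answer: |dictionary      soft|
|journey      diamond|
|cherry   they   fast|
|were plate structure|
|and                 |

Derivation:
Line 1: ['dictionary', 'soft'] (min_width=15, slack=5)
Line 2: ['journey', 'diamond'] (min_width=15, slack=5)
Line 3: ['cherry', 'they', 'fast'] (min_width=16, slack=4)
Line 4: ['were', 'plate', 'structure'] (min_width=20, slack=0)
Line 5: ['and'] (min_width=3, slack=17)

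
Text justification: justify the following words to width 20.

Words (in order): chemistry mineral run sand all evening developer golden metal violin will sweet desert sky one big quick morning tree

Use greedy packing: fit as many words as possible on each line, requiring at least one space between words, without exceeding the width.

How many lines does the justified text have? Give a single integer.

Answer: 7

Derivation:
Line 1: ['chemistry', 'mineral'] (min_width=17, slack=3)
Line 2: ['run', 'sand', 'all', 'evening'] (min_width=20, slack=0)
Line 3: ['developer', 'golden'] (min_width=16, slack=4)
Line 4: ['metal', 'violin', 'will'] (min_width=17, slack=3)
Line 5: ['sweet', 'desert', 'sky', 'one'] (min_width=20, slack=0)
Line 6: ['big', 'quick', 'morning'] (min_width=17, slack=3)
Line 7: ['tree'] (min_width=4, slack=16)
Total lines: 7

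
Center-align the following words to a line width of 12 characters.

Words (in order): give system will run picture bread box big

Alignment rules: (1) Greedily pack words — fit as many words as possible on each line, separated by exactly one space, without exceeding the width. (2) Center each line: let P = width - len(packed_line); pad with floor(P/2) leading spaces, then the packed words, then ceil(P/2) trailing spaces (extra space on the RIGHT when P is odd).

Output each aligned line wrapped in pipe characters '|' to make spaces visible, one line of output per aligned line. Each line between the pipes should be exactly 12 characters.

Answer: |give system |
|  will run  |
|  picture   |
| bread box  |
|    big     |

Derivation:
Line 1: ['give', 'system'] (min_width=11, slack=1)
Line 2: ['will', 'run'] (min_width=8, slack=4)
Line 3: ['picture'] (min_width=7, slack=5)
Line 4: ['bread', 'box'] (min_width=9, slack=3)
Line 5: ['big'] (min_width=3, slack=9)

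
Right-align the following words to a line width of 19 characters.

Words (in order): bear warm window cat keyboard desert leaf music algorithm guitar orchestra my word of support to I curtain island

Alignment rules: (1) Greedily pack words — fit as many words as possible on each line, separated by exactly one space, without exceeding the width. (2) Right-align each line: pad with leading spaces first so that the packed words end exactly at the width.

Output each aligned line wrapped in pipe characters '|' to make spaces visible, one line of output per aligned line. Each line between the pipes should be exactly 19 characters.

Answer: |   bear warm window|
|cat keyboard desert|
|         leaf music|
|   algorithm guitar|
|  orchestra my word|
|    of support to I|
|     curtain island|

Derivation:
Line 1: ['bear', 'warm', 'window'] (min_width=16, slack=3)
Line 2: ['cat', 'keyboard', 'desert'] (min_width=19, slack=0)
Line 3: ['leaf', 'music'] (min_width=10, slack=9)
Line 4: ['algorithm', 'guitar'] (min_width=16, slack=3)
Line 5: ['orchestra', 'my', 'word'] (min_width=17, slack=2)
Line 6: ['of', 'support', 'to', 'I'] (min_width=15, slack=4)
Line 7: ['curtain', 'island'] (min_width=14, slack=5)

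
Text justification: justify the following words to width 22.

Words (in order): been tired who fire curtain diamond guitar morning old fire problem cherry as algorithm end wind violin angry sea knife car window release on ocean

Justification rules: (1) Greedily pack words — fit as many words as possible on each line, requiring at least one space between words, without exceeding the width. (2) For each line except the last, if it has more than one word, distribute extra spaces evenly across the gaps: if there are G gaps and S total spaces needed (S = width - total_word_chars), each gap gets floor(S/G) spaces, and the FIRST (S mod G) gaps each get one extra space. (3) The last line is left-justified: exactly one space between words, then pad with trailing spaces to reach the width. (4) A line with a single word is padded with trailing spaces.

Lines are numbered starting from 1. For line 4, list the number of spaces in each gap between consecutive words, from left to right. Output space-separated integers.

Line 1: ['been', 'tired', 'who', 'fire'] (min_width=19, slack=3)
Line 2: ['curtain', 'diamond', 'guitar'] (min_width=22, slack=0)
Line 3: ['morning', 'old', 'fire'] (min_width=16, slack=6)
Line 4: ['problem', 'cherry', 'as'] (min_width=17, slack=5)
Line 5: ['algorithm', 'end', 'wind'] (min_width=18, slack=4)
Line 6: ['violin', 'angry', 'sea', 'knife'] (min_width=22, slack=0)
Line 7: ['car', 'window', 'release', 'on'] (min_width=21, slack=1)
Line 8: ['ocean'] (min_width=5, slack=17)

Answer: 4 3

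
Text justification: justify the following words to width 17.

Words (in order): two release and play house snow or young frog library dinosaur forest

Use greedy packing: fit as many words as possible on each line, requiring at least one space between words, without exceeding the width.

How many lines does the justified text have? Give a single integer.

Line 1: ['two', 'release', 'and'] (min_width=15, slack=2)
Line 2: ['play', 'house', 'snow'] (min_width=15, slack=2)
Line 3: ['or', 'young', 'frog'] (min_width=13, slack=4)
Line 4: ['library', 'dinosaur'] (min_width=16, slack=1)
Line 5: ['forest'] (min_width=6, slack=11)
Total lines: 5

Answer: 5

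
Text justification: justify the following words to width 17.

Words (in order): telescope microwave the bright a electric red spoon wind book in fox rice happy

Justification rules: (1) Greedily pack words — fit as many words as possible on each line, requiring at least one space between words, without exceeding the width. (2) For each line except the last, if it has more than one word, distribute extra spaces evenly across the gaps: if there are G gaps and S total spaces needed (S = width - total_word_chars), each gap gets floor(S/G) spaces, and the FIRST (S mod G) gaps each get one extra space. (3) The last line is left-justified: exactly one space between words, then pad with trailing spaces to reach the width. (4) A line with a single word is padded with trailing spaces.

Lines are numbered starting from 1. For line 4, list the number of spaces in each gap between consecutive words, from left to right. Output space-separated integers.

Line 1: ['telescope'] (min_width=9, slack=8)
Line 2: ['microwave', 'the'] (min_width=13, slack=4)
Line 3: ['bright', 'a', 'electric'] (min_width=17, slack=0)
Line 4: ['red', 'spoon', 'wind'] (min_width=14, slack=3)
Line 5: ['book', 'in', 'fox', 'rice'] (min_width=16, slack=1)
Line 6: ['happy'] (min_width=5, slack=12)

Answer: 3 2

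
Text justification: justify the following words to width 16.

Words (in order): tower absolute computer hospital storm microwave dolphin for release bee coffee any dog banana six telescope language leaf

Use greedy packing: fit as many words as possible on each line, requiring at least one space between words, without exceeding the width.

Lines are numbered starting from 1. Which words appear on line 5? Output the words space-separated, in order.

Line 1: ['tower', 'absolute'] (min_width=14, slack=2)
Line 2: ['computer'] (min_width=8, slack=8)
Line 3: ['hospital', 'storm'] (min_width=14, slack=2)
Line 4: ['microwave'] (min_width=9, slack=7)
Line 5: ['dolphin', 'for'] (min_width=11, slack=5)
Line 6: ['release', 'bee'] (min_width=11, slack=5)
Line 7: ['coffee', 'any', 'dog'] (min_width=14, slack=2)
Line 8: ['banana', 'six'] (min_width=10, slack=6)
Line 9: ['telescope'] (min_width=9, slack=7)
Line 10: ['language', 'leaf'] (min_width=13, slack=3)

Answer: dolphin for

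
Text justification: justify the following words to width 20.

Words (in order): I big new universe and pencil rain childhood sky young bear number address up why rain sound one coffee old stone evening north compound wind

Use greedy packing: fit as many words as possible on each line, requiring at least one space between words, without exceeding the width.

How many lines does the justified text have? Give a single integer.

Answer: 8

Derivation:
Line 1: ['I', 'big', 'new', 'universe'] (min_width=18, slack=2)
Line 2: ['and', 'pencil', 'rain'] (min_width=15, slack=5)
Line 3: ['childhood', 'sky', 'young'] (min_width=19, slack=1)
Line 4: ['bear', 'number', 'address'] (min_width=19, slack=1)
Line 5: ['up', 'why', 'rain', 'sound'] (min_width=17, slack=3)
Line 6: ['one', 'coffee', 'old', 'stone'] (min_width=20, slack=0)
Line 7: ['evening', 'north'] (min_width=13, slack=7)
Line 8: ['compound', 'wind'] (min_width=13, slack=7)
Total lines: 8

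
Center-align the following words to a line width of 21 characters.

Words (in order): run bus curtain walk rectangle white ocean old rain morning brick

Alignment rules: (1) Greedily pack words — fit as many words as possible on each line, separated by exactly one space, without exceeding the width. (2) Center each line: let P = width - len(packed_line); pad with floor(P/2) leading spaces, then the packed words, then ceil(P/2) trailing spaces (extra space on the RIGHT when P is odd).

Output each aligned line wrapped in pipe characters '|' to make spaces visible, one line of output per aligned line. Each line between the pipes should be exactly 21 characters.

Answer: |run bus curtain walk |
|rectangle white ocean|
|  old rain morning   |
|        brick        |

Derivation:
Line 1: ['run', 'bus', 'curtain', 'walk'] (min_width=20, slack=1)
Line 2: ['rectangle', 'white', 'ocean'] (min_width=21, slack=0)
Line 3: ['old', 'rain', 'morning'] (min_width=16, slack=5)
Line 4: ['brick'] (min_width=5, slack=16)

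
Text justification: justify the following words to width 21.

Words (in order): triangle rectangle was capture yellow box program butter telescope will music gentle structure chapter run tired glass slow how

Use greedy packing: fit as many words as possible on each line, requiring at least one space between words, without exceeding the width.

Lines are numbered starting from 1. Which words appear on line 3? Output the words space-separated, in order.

Line 1: ['triangle', 'rectangle'] (min_width=18, slack=3)
Line 2: ['was', 'capture', 'yellow'] (min_width=18, slack=3)
Line 3: ['box', 'program', 'butter'] (min_width=18, slack=3)
Line 4: ['telescope', 'will', 'music'] (min_width=20, slack=1)
Line 5: ['gentle', 'structure'] (min_width=16, slack=5)
Line 6: ['chapter', 'run', 'tired'] (min_width=17, slack=4)
Line 7: ['glass', 'slow', 'how'] (min_width=14, slack=7)

Answer: box program butter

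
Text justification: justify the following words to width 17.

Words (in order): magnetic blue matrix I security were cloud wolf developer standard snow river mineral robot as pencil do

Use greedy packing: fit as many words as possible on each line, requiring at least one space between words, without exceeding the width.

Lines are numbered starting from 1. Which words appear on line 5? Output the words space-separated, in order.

Line 1: ['magnetic', 'blue'] (min_width=13, slack=4)
Line 2: ['matrix', 'I', 'security'] (min_width=17, slack=0)
Line 3: ['were', 'cloud', 'wolf'] (min_width=15, slack=2)
Line 4: ['developer'] (min_width=9, slack=8)
Line 5: ['standard', 'snow'] (min_width=13, slack=4)
Line 6: ['river', 'mineral'] (min_width=13, slack=4)
Line 7: ['robot', 'as', 'pencil'] (min_width=15, slack=2)
Line 8: ['do'] (min_width=2, slack=15)

Answer: standard snow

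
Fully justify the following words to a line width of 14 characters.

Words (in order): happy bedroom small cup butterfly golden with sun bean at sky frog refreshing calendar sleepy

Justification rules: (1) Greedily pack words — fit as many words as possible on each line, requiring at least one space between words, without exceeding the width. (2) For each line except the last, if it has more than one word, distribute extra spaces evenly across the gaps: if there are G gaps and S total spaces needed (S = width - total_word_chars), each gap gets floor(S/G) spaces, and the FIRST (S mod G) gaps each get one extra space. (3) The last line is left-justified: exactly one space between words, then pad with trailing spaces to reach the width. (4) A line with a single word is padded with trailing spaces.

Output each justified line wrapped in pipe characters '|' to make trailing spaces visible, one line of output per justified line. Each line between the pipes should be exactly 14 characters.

Line 1: ['happy', 'bedroom'] (min_width=13, slack=1)
Line 2: ['small', 'cup'] (min_width=9, slack=5)
Line 3: ['butterfly'] (min_width=9, slack=5)
Line 4: ['golden', 'with'] (min_width=11, slack=3)
Line 5: ['sun', 'bean', 'at'] (min_width=11, slack=3)
Line 6: ['sky', 'frog'] (min_width=8, slack=6)
Line 7: ['refreshing'] (min_width=10, slack=4)
Line 8: ['calendar'] (min_width=8, slack=6)
Line 9: ['sleepy'] (min_width=6, slack=8)

Answer: |happy  bedroom|
|small      cup|
|butterfly     |
|golden    with|
|sun   bean  at|
|sky       frog|
|refreshing    |
|calendar      |
|sleepy        |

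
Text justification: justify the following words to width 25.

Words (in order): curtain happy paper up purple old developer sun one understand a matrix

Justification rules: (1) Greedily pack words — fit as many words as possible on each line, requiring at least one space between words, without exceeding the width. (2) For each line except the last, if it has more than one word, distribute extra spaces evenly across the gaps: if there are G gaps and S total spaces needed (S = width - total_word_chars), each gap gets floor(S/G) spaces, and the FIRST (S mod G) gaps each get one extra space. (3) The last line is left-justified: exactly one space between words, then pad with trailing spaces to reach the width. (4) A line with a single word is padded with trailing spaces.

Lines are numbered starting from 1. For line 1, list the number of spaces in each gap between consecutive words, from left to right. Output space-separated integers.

Answer: 2 2 2

Derivation:
Line 1: ['curtain', 'happy', 'paper', 'up'] (min_width=22, slack=3)
Line 2: ['purple', 'old', 'developer', 'sun'] (min_width=24, slack=1)
Line 3: ['one', 'understand', 'a', 'matrix'] (min_width=23, slack=2)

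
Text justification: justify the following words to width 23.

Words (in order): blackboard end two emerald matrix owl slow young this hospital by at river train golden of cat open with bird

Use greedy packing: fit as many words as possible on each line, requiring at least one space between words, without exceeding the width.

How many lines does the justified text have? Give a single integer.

Line 1: ['blackboard', 'end', 'two'] (min_width=18, slack=5)
Line 2: ['emerald', 'matrix', 'owl', 'slow'] (min_width=23, slack=0)
Line 3: ['young', 'this', 'hospital', 'by'] (min_width=22, slack=1)
Line 4: ['at', 'river', 'train', 'golden'] (min_width=21, slack=2)
Line 5: ['of', 'cat', 'open', 'with', 'bird'] (min_width=21, slack=2)
Total lines: 5

Answer: 5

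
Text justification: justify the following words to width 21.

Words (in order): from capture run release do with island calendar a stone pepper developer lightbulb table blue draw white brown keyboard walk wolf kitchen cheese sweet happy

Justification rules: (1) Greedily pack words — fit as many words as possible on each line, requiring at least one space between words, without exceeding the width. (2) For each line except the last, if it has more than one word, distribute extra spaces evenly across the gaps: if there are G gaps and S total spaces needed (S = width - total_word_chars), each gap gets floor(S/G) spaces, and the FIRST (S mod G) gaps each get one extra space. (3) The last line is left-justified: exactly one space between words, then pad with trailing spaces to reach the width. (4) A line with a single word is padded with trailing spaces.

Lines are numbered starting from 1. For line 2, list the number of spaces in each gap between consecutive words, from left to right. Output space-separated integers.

Answer: 4 4

Derivation:
Line 1: ['from', 'capture', 'run'] (min_width=16, slack=5)
Line 2: ['release', 'do', 'with'] (min_width=15, slack=6)
Line 3: ['island', 'calendar', 'a'] (min_width=17, slack=4)
Line 4: ['stone', 'pepper'] (min_width=12, slack=9)
Line 5: ['developer', 'lightbulb'] (min_width=19, slack=2)
Line 6: ['table', 'blue', 'draw', 'white'] (min_width=21, slack=0)
Line 7: ['brown', 'keyboard', 'walk'] (min_width=19, slack=2)
Line 8: ['wolf', 'kitchen', 'cheese'] (min_width=19, slack=2)
Line 9: ['sweet', 'happy'] (min_width=11, slack=10)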